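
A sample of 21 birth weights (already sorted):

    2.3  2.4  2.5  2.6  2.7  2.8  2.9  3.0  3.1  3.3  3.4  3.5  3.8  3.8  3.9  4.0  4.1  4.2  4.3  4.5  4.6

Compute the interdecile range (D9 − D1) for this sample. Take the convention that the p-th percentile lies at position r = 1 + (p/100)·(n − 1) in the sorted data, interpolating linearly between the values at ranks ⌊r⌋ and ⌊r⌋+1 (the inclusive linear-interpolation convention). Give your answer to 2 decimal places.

n = 21.
P10: r = 3 (integer) → 2.5.
P90: r = 19 (integer) → 4.3.
Difference: 4.3 − 2.5 = 1.8.

1.80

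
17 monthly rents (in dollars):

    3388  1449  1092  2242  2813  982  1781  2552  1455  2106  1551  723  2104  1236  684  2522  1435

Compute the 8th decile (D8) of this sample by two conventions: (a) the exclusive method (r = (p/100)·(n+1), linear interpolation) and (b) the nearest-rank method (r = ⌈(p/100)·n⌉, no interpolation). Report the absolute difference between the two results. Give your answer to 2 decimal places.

Sorted: 684, 723, 982, 1092, 1236, 1435, 1449, 1455, 1551, 1781, 2104, 2106, 2242, 2522, 2552, 2813, 3388.
n = 17.
(a) r = 14.4; between ranks 14 (2522) and 15 (2552): 2534.
(b) the nearest-rank method: rank 14 → 2522.
|2534 − 2522| = 12.

12.00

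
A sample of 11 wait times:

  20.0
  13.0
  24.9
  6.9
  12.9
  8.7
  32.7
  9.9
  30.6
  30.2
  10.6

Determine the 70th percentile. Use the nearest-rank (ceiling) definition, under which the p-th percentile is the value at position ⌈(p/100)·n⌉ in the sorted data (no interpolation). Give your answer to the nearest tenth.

Sorted: 6.9, 8.7, 9.9, 10.6, 12.9, 13.0, 20.0, 24.9, 30.2, 30.6, 32.7.
n = 11.
Position = ⌈70/100 · 11⌉ = ⌈7.7⌉ = 8.
The value at rank 8 is 24.9.

24.9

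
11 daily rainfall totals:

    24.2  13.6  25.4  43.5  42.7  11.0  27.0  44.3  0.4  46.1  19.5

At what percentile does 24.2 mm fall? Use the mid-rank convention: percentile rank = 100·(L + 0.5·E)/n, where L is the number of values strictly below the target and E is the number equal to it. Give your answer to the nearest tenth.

Sorted: 0.4, 11.0, 13.6, 19.5, 24.2, 25.4, 27.0, 42.7, 43.5, 44.3, 46.1.
Count below 24.2: L = 4; count equal: E = 1; n = 11.
Percentile rank = 100·(4 + 0.5·1)/11 = 100·4.5/11 = 40.91.

40.9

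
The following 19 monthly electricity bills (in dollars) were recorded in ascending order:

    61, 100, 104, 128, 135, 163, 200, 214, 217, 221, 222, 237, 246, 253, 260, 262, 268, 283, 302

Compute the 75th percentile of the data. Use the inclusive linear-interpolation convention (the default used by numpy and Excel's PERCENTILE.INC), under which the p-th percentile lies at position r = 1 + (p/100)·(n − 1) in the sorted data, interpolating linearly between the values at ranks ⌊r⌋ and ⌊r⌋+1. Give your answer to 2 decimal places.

n = 19.
r = 1 + (75/100)·(19 − 1) = 1 + 13.5 = 14.5.
Rank 14 is 253 and rank 15 is 260.
Interpolate: 253 + 0.5·(260 − 253) = 253 + 0.5·7 = 256.5.

256.50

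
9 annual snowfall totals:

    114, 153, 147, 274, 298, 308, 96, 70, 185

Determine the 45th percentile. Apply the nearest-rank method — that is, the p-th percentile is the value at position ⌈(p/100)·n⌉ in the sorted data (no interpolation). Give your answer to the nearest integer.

153

Sorted: 70, 96, 114, 147, 153, 185, 274, 298, 308.
n = 9.
Position = ⌈45/100 · 9⌉ = ⌈4.05⌉ = 5.
The value at rank 5 is 153.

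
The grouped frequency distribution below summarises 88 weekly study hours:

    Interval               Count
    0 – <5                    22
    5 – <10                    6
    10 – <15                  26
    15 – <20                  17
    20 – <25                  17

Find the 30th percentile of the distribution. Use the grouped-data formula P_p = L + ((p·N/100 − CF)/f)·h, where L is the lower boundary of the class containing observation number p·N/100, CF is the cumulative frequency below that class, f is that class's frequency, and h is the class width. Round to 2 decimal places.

8.67

N = 88; target position k = 30/100 · 88 = 26.4.
Cumulative frequencies: 22, 28, 54, 71, 88.
Observation 26.4 falls in the class 5 – <10.
L = 5, CF = 22, f = 6, h = 5.
P30 = 5 + ((26.4 − 22)/6)·5 = 5 + 3.66667 = 8.66667.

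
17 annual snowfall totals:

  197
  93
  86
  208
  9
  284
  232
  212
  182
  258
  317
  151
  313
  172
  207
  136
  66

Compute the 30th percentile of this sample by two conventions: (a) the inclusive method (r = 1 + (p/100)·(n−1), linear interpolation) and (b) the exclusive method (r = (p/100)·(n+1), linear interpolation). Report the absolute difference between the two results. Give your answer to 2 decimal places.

6.00

Sorted: 9, 66, 86, 93, 136, 151, 172, 182, 197, 207, 208, 212, 232, 258, 284, 313, 317.
n = 17.
(a) r = 5.8; between ranks 5 (136) and 6 (151): 148.
(b) r = 5.4; between ranks 5 (136) and 6 (151): 142.
|148 − 142| = 6.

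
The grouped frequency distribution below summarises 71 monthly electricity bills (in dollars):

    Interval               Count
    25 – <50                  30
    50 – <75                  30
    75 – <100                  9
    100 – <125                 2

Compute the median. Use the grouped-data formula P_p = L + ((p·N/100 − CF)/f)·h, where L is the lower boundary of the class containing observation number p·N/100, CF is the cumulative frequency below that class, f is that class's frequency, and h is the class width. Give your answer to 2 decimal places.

54.58

N = 71; target position k = 50/100 · 71 = 35.5.
Cumulative frequencies: 30, 60, 69, 71.
Observation 35.5 falls in the class 50 – <75.
L = 50, CF = 30, f = 30, h = 25.
P50 = 50 + ((35.5 − 30)/30)·25 = 50 + 4.58333 = 54.5833.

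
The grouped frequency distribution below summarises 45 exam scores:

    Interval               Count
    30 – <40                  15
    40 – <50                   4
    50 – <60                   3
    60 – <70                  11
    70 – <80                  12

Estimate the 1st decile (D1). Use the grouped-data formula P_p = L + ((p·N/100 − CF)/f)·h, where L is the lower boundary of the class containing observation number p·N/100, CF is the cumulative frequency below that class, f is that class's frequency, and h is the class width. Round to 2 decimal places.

33.00

N = 45; target position k = 10/100 · 45 = 4.5.
Cumulative frequencies: 15, 19, 22, 33, 45.
Observation 4.5 falls in the class 30 – <40.
L = 30, CF = 0, f = 15, h = 10.
P10 = 30 + ((4.5 − 0)/15)·10 = 30 + 3 = 33.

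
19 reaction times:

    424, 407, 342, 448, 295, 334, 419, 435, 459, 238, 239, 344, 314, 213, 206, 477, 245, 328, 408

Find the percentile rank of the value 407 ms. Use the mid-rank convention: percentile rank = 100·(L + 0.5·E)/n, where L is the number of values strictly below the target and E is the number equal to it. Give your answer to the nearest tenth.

Sorted: 206, 213, 238, 239, 245, 295, 314, 328, 334, 342, 344, 407, 408, 419, 424, 435, 448, 459, 477.
Count below 407: L = 11; count equal: E = 1; n = 19.
Percentile rank = 100·(11 + 0.5·1)/19 = 100·11.5/19 = 60.53.

60.5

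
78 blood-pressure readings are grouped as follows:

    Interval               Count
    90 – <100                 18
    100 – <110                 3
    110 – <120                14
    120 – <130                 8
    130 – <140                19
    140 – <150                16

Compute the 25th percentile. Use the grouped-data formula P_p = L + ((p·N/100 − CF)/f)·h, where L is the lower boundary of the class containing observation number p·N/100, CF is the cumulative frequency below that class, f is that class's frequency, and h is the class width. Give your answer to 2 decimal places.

105.00

N = 78; target position k = 25/100 · 78 = 19.5.
Cumulative frequencies: 18, 21, 35, 43, 62, 78.
Observation 19.5 falls in the class 100 – <110.
L = 100, CF = 18, f = 3, h = 10.
P25 = 100 + ((19.5 − 18)/3)·10 = 100 + 5 = 105.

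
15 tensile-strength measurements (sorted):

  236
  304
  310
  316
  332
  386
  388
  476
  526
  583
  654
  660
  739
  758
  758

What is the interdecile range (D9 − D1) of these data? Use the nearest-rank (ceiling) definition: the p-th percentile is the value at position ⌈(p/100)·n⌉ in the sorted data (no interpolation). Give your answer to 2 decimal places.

454.00

n = 15.
P10: rank ⌈10/100·15⌉ = 2 → 304.
P90: rank ⌈90/100·15⌉ = 14 → 758.
Difference: 758 − 304 = 454.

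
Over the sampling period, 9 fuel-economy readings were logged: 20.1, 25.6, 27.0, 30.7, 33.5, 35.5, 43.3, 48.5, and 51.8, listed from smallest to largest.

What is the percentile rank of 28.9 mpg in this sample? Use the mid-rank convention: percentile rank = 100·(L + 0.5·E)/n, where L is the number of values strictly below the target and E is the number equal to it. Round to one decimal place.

Count below 28.9: L = 3; count equal: E = 0; n = 9.
Percentile rank = 100·(3 + 0.5·0)/9 = 100·3/9 = 33.33.

33.3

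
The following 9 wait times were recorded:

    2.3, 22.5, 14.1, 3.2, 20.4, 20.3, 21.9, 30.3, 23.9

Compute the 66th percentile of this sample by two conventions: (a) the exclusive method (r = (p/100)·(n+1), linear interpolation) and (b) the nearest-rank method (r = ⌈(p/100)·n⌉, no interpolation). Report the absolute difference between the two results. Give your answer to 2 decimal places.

Sorted: 2.3, 3.2, 14.1, 20.3, 20.4, 21.9, 22.5, 23.9, 30.3.
n = 9.
(a) r = 6.6; between ranks 6 (21.9) and 7 (22.5): 22.26.
(b) the nearest-rank method: rank 6 → 21.9.
|22.26 − 21.9| = 0.36.

0.36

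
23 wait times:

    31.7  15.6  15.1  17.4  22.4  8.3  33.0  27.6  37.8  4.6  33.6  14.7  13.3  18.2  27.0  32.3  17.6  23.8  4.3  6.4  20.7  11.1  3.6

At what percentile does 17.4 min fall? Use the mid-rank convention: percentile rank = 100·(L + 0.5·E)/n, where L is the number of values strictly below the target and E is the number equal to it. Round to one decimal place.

Sorted: 3.6, 4.3, 4.6, 6.4, 8.3, 11.1, 13.3, 14.7, 15.1, 15.6, 17.4, 17.6, 18.2, 20.7, 22.4, 23.8, 27.0, 27.6, 31.7, 32.3, 33.0, 33.6, 37.8.
Count below 17.4: L = 10; count equal: E = 1; n = 23.
Percentile rank = 100·(10 + 0.5·1)/23 = 100·10.5/23 = 45.65.

45.7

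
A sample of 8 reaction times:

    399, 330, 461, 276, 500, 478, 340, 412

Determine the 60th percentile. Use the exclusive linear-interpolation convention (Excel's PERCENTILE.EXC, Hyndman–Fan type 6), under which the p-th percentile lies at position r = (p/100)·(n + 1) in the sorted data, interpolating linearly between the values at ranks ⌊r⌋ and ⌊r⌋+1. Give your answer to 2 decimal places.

431.60

Sorted: 276, 330, 340, 399, 412, 461, 478, 500.
n = 8.
r = (60/100)·(8 + 1) = 5.4.
Rank 5 is 412 and rank 6 is 461.
Interpolate: 412 + 0.4·(461 − 412) = 412 + 0.4·49 = 431.6.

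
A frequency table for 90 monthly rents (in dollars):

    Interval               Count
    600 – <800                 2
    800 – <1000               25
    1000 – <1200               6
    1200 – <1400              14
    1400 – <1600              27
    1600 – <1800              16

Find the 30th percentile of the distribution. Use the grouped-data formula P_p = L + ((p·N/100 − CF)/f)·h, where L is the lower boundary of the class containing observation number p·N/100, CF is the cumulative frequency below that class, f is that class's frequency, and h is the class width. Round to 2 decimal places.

1000.00

N = 90; target position k = 30/100 · 90 = 27.
Cumulative frequencies: 2, 27, 33, 47, 74, 90.
Observation 27 falls in the class 800 – <1000.
L = 800, CF = 2, f = 25, h = 200.
P30 = 800 + ((27 − 2)/25)·200 = 800 + 200 = 1000.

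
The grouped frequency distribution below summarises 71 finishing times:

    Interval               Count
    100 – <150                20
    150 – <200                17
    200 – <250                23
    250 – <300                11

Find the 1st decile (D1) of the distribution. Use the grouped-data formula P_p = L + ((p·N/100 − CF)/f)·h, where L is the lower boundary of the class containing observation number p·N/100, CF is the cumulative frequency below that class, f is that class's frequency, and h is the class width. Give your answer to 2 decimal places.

117.75

N = 71; target position k = 10/100 · 71 = 7.1.
Cumulative frequencies: 20, 37, 60, 71.
Observation 7.1 falls in the class 100 – <150.
L = 100, CF = 0, f = 20, h = 50.
P10 = 100 + ((7.1 − 0)/20)·50 = 100 + 17.75 = 117.75.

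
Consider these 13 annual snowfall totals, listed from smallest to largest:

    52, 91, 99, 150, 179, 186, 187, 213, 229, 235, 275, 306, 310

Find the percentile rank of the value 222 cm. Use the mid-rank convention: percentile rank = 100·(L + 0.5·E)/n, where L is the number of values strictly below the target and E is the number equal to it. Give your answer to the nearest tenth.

Count below 222: L = 8; count equal: E = 0; n = 13.
Percentile rank = 100·(8 + 0.5·0)/13 = 100·8/13 = 61.54.

61.5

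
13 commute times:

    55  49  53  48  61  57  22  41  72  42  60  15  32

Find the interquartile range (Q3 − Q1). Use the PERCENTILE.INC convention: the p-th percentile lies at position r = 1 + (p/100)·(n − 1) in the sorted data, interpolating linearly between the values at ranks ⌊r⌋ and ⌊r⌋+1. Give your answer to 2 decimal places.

Sorted: 15, 22, 32, 41, 42, 48, 49, 53, 55, 57, 60, 61, 72.
n = 13.
P25: r = 4 (integer) → 41.
P75: r = 10 (integer) → 57.
Difference: 57 − 41 = 16.

16.00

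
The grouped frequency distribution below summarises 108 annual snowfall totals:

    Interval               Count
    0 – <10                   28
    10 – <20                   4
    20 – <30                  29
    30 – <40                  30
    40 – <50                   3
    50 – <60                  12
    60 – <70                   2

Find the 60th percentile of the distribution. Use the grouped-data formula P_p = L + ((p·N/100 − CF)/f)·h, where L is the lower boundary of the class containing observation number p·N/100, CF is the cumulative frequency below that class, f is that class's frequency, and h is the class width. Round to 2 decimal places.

31.27

N = 108; target position k = 60/100 · 108 = 64.8.
Cumulative frequencies: 28, 32, 61, 91, 94, 106, 108.
Observation 64.8 falls in the class 30 – <40.
L = 30, CF = 61, f = 30, h = 10.
P60 = 30 + ((64.8 − 61)/30)·10 = 30 + 1.26667 = 31.2667.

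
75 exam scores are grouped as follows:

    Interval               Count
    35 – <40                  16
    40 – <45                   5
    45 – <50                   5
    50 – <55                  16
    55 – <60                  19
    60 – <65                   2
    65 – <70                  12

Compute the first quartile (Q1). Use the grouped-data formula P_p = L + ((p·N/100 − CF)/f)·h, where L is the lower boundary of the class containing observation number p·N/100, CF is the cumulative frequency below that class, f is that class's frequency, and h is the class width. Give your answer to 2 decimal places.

42.75

N = 75; target position k = 25/100 · 75 = 18.75.
Cumulative frequencies: 16, 21, 26, 42, 61, 63, 75.
Observation 18.75 falls in the class 40 – <45.
L = 40, CF = 16, f = 5, h = 5.
P25 = 40 + ((18.75 − 16)/5)·5 = 40 + 2.75 = 42.75.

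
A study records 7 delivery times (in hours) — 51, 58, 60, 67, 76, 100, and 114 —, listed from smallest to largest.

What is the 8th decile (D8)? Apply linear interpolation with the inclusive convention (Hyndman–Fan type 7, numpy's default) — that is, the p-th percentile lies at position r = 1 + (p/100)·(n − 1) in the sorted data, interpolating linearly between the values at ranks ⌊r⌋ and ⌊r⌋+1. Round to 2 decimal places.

95.20

n = 7.
r = 1 + (80/100)·(7 − 1) = 1 + 4.8 = 5.8.
Rank 5 is 76 and rank 6 is 100.
Interpolate: 76 + 0.8·(100 − 76) = 76 + 0.8·24 = 95.2.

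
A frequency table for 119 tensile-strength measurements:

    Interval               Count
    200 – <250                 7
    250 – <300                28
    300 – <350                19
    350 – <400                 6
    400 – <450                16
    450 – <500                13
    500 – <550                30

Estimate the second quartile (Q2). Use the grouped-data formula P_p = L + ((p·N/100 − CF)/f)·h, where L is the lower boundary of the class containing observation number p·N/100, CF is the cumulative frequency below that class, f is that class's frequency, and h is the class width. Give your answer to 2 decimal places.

N = 119; target position k = 50/100 · 119 = 59.5.
Cumulative frequencies: 7, 35, 54, 60, 76, 89, 119.
Observation 59.5 falls in the class 350 – <400.
L = 350, CF = 54, f = 6, h = 50.
P50 = 350 + ((59.5 − 54)/6)·50 = 350 + 45.8333 = 395.833.

395.83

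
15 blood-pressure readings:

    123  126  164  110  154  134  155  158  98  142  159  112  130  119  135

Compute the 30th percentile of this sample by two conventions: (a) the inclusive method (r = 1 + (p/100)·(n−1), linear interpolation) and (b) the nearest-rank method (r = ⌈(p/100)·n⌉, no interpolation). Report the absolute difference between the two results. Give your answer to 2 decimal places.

Sorted: 98, 110, 112, 119, 123, 126, 130, 134, 135, 142, 154, 155, 158, 159, 164.
n = 15.
(a) r = 5.2; between ranks 5 (123) and 6 (126): 123.6.
(b) the nearest-rank method: rank 5 → 123.
|123.6 − 123| = 0.6.

0.60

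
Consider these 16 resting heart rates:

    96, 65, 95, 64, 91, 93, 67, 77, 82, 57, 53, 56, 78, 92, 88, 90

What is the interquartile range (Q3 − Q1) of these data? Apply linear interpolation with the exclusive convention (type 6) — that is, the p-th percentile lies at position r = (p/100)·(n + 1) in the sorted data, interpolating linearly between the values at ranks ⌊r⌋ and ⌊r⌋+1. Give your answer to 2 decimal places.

Sorted: 53, 56, 57, 64, 65, 67, 77, 78, 82, 88, 90, 91, 92, 93, 95, 96.
n = 16.
P25: r = 4.25; ranks 4–5 are 64, 65; interpolating gives 64.25.
P75: r = 12.75; ranks 12–13 are 91, 92; interpolating gives 91.75.
Difference: 91.75 − 64.25 = 27.5.

27.50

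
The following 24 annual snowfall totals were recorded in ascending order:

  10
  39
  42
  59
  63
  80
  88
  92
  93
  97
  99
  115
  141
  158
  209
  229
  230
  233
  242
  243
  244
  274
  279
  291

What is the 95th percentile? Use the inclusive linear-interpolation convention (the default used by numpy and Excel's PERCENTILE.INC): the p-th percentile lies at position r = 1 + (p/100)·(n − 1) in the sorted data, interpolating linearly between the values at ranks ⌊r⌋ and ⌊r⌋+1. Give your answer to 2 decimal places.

n = 24.
r = 1 + (95/100)·(24 − 1) = 1 + 21.85 = 22.85.
Rank 22 is 274 and rank 23 is 279.
Interpolate: 274 + 0.85·(279 − 274) = 274 + 0.85·5 = 278.25.

278.25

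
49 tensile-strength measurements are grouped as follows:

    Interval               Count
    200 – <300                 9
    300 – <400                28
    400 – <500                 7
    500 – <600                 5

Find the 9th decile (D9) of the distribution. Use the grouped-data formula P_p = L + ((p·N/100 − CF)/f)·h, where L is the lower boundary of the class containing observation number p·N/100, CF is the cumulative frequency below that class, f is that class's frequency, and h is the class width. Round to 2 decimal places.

502.00

N = 49; target position k = 90/100 · 49 = 44.1.
Cumulative frequencies: 9, 37, 44, 49.
Observation 44.1 falls in the class 500 – <600.
L = 500, CF = 44, f = 5, h = 100.
P90 = 500 + ((44.1 − 44)/5)·100 = 500 + 2 = 502.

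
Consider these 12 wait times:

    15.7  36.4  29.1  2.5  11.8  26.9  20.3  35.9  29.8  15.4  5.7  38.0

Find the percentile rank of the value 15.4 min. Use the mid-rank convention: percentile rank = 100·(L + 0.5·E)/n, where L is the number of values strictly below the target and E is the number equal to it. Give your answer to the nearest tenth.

Sorted: 2.5, 5.7, 11.8, 15.4, 15.7, 20.3, 26.9, 29.1, 29.8, 35.9, 36.4, 38.0.
Count below 15.4: L = 3; count equal: E = 1; n = 12.
Percentile rank = 100·(3 + 0.5·1)/12 = 100·3.5/12 = 29.17.

29.2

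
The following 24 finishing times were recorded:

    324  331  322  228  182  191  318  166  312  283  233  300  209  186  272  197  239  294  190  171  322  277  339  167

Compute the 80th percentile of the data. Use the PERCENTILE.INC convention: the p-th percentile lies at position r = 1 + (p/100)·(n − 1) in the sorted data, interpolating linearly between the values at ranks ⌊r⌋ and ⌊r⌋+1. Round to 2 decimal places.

Sorted: 166, 167, 171, 182, 186, 190, 191, 197, 209, 228, 233, 239, 272, 277, 283, 294, 300, 312, 318, 322, 322, 324, 331, 339.
n = 24.
r = 1 + (80/100)·(24 − 1) = 1 + 18.4 = 19.4.
Rank 19 is 318 and rank 20 is 322.
Interpolate: 318 + 0.4·(322 − 318) = 318 + 0.4·4 = 319.6.

319.60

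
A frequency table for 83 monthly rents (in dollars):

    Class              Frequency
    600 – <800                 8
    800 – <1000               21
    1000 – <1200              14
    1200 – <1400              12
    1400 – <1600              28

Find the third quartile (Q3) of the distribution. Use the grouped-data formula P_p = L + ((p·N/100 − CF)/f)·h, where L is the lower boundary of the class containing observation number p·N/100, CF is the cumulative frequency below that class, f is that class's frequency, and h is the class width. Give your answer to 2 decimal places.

N = 83; target position k = 75/100 · 83 = 62.25.
Cumulative frequencies: 8, 29, 43, 55, 83.
Observation 62.25 falls in the class 1400 – <1600.
L = 1400, CF = 55, f = 28, h = 200.
P75 = 1400 + ((62.25 − 55)/28)·200 = 1400 + 51.7857 = 1451.79.

1451.79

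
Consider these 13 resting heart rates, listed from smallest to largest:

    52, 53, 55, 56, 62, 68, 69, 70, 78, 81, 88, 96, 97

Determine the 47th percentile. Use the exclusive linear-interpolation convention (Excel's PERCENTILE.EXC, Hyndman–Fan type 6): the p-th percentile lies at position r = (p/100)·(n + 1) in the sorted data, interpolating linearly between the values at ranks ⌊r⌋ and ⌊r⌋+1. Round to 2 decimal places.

68.58

n = 13.
r = (47/100)·(13 + 1) = 6.58.
Rank 6 is 68 and rank 7 is 69.
Interpolate: 68 + 0.58·(69 − 68) = 68 + 0.58·1 = 68.58.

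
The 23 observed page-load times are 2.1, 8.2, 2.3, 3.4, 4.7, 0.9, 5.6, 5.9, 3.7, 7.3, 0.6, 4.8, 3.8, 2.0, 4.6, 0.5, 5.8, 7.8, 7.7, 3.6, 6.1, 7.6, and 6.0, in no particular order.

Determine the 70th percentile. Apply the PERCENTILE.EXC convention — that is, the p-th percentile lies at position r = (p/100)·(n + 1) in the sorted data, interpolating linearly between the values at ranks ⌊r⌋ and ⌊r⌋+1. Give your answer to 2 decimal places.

Sorted: 0.5, 0.6, 0.9, 2.0, 2.1, 2.3, 3.4, 3.6, 3.7, 3.8, 4.6, 4.7, 4.8, 5.6, 5.8, 5.9, 6.0, 6.1, 7.3, 7.6, 7.7, 7.8, 8.2.
n = 23.
r = (70/100)·(23 + 1) = 16.8.
Rank 16 is 5.9 and rank 17 is 6.0.
Interpolate: 5.9 + 0.8·(6.0 − 5.9) = 5.9 + 0.8·0.1 = 5.98.

5.98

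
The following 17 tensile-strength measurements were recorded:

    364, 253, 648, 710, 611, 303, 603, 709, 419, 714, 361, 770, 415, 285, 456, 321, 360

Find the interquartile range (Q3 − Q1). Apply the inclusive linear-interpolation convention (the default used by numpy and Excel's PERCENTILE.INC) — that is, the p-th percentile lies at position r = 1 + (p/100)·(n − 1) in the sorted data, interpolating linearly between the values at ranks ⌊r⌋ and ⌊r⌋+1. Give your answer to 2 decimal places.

288.00

Sorted: 253, 285, 303, 321, 360, 361, 364, 415, 419, 456, 603, 611, 648, 709, 710, 714, 770.
n = 17.
P25: r = 5 (integer) → 360.
P75: r = 13 (integer) → 648.
Difference: 648 − 360 = 288.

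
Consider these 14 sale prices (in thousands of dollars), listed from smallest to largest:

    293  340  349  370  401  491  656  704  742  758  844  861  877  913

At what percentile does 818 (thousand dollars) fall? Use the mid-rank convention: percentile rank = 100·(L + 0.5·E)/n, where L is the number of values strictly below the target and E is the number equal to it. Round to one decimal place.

Count below 818: L = 10; count equal: E = 0; n = 14.
Percentile rank = 100·(10 + 0.5·0)/14 = 100·10/14 = 71.43.

71.4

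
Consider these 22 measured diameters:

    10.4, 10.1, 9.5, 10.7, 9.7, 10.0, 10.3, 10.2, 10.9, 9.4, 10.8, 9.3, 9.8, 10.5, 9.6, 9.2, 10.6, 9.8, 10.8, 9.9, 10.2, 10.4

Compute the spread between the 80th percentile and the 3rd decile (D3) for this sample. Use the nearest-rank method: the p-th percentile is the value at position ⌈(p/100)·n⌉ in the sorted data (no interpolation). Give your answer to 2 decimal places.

Sorted: 9.2, 9.3, 9.4, 9.5, 9.6, 9.7, 9.8, 9.8, 9.9, 10.0, 10.1, 10.2, 10.2, 10.3, 10.4, 10.4, 10.5, 10.6, 10.7, 10.8, 10.8, 10.9.
n = 22.
P30: rank ⌈30/100·22⌉ = 7 → 9.8.
P80: rank ⌈80/100·22⌉ = 18 → 10.6.
Difference: 10.6 − 9.8 = 0.8.

0.80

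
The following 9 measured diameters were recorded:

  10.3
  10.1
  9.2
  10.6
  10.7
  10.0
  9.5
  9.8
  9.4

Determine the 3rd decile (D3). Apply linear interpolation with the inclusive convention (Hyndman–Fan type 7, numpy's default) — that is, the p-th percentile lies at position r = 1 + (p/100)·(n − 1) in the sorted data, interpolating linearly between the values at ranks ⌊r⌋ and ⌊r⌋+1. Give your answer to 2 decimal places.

Sorted: 9.2, 9.4, 9.5, 9.8, 10.0, 10.1, 10.3, 10.6, 10.7.
n = 9.
r = 1 + (30/100)·(9 − 1) = 1 + 2.4 = 3.4.
Rank 3 is 9.5 and rank 4 is 9.8.
Interpolate: 9.5 + 0.4·(9.8 − 9.5) = 9.5 + 0.4·0.3 = 9.62.

9.62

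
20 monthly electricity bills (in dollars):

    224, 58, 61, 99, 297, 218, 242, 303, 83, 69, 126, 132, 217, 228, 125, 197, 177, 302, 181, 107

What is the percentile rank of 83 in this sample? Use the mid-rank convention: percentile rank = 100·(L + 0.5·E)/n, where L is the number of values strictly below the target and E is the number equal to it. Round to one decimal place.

Sorted: 58, 61, 69, 83, 99, 107, 125, 126, 132, 177, 181, 197, 217, 218, 224, 228, 242, 297, 302, 303.
Count below 83: L = 3; count equal: E = 1; n = 20.
Percentile rank = 100·(3 + 0.5·1)/20 = 100·3.5/20 = 17.5.

17.5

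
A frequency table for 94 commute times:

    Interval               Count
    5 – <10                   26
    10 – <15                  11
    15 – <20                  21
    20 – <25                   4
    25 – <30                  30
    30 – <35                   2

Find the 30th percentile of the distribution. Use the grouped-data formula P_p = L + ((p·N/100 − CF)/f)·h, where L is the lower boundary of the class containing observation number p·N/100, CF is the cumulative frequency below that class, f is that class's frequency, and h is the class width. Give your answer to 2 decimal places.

11.00

N = 94; target position k = 30/100 · 94 = 28.2.
Cumulative frequencies: 26, 37, 58, 62, 92, 94.
Observation 28.2 falls in the class 10 – <15.
L = 10, CF = 26, f = 11, h = 5.
P30 = 10 + ((28.2 − 26)/11)·5 = 10 + 1 = 11.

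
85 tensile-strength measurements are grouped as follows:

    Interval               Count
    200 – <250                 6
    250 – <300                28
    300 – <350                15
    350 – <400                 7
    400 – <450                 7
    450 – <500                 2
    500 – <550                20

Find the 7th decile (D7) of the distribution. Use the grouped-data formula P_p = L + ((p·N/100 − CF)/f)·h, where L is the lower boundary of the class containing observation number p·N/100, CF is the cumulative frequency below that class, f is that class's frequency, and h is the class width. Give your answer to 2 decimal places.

425.00

N = 85; target position k = 70/100 · 85 = 59.5.
Cumulative frequencies: 6, 34, 49, 56, 63, 65, 85.
Observation 59.5 falls in the class 400 – <450.
L = 400, CF = 56, f = 7, h = 50.
P70 = 400 + ((59.5 − 56)/7)·50 = 400 + 25 = 425.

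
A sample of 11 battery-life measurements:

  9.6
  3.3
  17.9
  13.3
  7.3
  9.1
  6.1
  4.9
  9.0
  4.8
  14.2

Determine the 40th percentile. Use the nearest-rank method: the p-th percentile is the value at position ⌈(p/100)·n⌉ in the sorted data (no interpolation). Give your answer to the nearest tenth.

7.3

Sorted: 3.3, 4.8, 4.9, 6.1, 7.3, 9.0, 9.1, 9.6, 13.3, 14.2, 17.9.
n = 11.
Position = ⌈40/100 · 11⌉ = ⌈4.4⌉ = 5.
The value at rank 5 is 7.3.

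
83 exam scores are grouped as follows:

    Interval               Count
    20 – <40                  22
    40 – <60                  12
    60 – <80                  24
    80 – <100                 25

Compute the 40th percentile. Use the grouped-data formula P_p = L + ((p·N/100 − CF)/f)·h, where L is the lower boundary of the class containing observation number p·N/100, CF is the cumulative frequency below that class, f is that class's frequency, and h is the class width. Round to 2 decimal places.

N = 83; target position k = 40/100 · 83 = 33.2.
Cumulative frequencies: 22, 34, 58, 83.
Observation 33.2 falls in the class 40 – <60.
L = 40, CF = 22, f = 12, h = 20.
P40 = 40 + ((33.2 − 22)/12)·20 = 40 + 18.6667 = 58.6667.

58.67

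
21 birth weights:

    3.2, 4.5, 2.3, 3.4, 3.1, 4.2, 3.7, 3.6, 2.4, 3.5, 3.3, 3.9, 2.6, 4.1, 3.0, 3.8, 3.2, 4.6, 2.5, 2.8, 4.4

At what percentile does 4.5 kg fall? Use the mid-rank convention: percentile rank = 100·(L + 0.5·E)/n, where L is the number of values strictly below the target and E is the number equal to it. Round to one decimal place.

92.9

Sorted: 2.3, 2.4, 2.5, 2.6, 2.8, 3.0, 3.1, 3.2, 3.2, 3.3, 3.4, 3.5, 3.6, 3.7, 3.8, 3.9, 4.1, 4.2, 4.4, 4.5, 4.6.
Count below 4.5: L = 19; count equal: E = 1; n = 21.
Percentile rank = 100·(19 + 0.5·1)/21 = 100·19.5/21 = 92.86.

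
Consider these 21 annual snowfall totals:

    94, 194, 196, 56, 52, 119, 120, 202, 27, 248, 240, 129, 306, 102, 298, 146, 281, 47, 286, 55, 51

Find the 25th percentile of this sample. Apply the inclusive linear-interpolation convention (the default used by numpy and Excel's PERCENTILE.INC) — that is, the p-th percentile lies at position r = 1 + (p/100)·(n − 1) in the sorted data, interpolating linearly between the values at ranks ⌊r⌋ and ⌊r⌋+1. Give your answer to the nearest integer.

Sorted: 27, 47, 51, 52, 55, 56, 94, 102, 119, 120, 129, 146, 194, 196, 202, 240, 248, 281, 286, 298, 306.
n = 21.
r = 1 + (25/100)·(21 − 1) = 1 + 5 = 6.
r is an integer, so P25 is the value at rank 6: 56.

56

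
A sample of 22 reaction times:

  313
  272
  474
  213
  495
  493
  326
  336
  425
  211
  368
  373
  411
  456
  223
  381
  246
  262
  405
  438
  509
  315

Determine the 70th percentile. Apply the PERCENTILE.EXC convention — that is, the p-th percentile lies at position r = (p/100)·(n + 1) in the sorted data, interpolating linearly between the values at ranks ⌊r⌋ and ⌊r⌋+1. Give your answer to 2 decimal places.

Sorted: 211, 213, 223, 246, 262, 272, 313, 315, 326, 336, 368, 373, 381, 405, 411, 425, 438, 456, 474, 493, 495, 509.
n = 22.
r = (70/100)·(22 + 1) = 16.1.
Rank 16 is 425 and rank 17 is 438.
Interpolate: 425 + 0.1·(438 − 425) = 425 + 0.1·13 = 426.3.

426.30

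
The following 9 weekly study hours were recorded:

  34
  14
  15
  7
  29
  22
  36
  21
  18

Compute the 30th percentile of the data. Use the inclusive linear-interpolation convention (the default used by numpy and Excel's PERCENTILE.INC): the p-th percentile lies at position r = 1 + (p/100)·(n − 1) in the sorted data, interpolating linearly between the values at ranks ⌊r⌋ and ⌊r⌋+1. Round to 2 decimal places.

Sorted: 7, 14, 15, 18, 21, 22, 29, 34, 36.
n = 9.
r = 1 + (30/100)·(9 − 1) = 1 + 2.4 = 3.4.
Rank 3 is 15 and rank 4 is 18.
Interpolate: 15 + 0.4·(18 − 15) = 15 + 0.4·3 = 16.2.

16.20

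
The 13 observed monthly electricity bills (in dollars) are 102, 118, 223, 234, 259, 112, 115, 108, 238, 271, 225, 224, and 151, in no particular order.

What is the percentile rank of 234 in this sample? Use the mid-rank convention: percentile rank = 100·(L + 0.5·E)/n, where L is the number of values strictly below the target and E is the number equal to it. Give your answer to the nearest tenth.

Sorted: 102, 108, 112, 115, 118, 151, 223, 224, 225, 234, 238, 259, 271.
Count below 234: L = 9; count equal: E = 1; n = 13.
Percentile rank = 100·(9 + 0.5·1)/13 = 100·9.5/13 = 73.08.

73.1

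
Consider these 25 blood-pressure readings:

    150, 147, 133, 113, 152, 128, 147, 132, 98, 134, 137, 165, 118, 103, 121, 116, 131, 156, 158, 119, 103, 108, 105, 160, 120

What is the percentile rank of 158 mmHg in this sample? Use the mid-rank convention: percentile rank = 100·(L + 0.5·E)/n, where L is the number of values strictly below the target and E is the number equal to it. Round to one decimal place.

90.0

Sorted: 98, 103, 103, 105, 108, 113, 116, 118, 119, 120, 121, 128, 131, 132, 133, 134, 137, 147, 147, 150, 152, 156, 158, 160, 165.
Count below 158: L = 22; count equal: E = 1; n = 25.
Percentile rank = 100·(22 + 0.5·1)/25 = 100·22.5/25 = 90.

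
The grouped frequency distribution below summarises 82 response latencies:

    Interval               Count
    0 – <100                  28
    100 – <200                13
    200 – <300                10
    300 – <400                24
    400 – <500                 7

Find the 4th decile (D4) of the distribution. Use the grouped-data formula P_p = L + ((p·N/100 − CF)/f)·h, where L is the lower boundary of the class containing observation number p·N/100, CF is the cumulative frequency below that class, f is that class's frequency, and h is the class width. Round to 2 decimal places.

N = 82; target position k = 40/100 · 82 = 32.8.
Cumulative frequencies: 28, 41, 51, 75, 82.
Observation 32.8 falls in the class 100 – <200.
L = 100, CF = 28, f = 13, h = 100.
P40 = 100 + ((32.8 − 28)/13)·100 = 100 + 36.9231 = 136.923.

136.92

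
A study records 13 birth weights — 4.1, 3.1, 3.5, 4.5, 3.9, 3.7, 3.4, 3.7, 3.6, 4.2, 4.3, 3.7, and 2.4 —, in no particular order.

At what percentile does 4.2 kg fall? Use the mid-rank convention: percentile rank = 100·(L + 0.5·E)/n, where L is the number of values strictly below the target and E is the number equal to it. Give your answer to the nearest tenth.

80.8

Sorted: 2.4, 3.1, 3.4, 3.5, 3.6, 3.7, 3.7, 3.7, 3.9, 4.1, 4.2, 4.3, 4.5.
Count below 4.2: L = 10; count equal: E = 1; n = 13.
Percentile rank = 100·(10 + 0.5·1)/13 = 100·10.5/13 = 80.77.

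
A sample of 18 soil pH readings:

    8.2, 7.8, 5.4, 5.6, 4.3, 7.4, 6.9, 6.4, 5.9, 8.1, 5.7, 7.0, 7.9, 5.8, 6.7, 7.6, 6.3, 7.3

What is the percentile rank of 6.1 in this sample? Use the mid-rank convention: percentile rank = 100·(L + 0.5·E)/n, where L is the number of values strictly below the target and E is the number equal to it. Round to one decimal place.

Sorted: 4.3, 5.4, 5.6, 5.7, 5.8, 5.9, 6.3, 6.4, 6.7, 6.9, 7.0, 7.3, 7.4, 7.6, 7.8, 7.9, 8.1, 8.2.
Count below 6.1: L = 6; count equal: E = 0; n = 18.
Percentile rank = 100·(6 + 0.5·0)/18 = 100·6/18 = 33.33.

33.3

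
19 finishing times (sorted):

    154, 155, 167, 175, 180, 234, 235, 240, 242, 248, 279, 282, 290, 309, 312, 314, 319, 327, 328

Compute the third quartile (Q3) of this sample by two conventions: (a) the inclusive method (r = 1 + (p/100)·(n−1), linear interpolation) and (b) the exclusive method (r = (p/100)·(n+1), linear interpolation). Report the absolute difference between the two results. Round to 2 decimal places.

1.50

n = 19.
(a) r = 14.5; between ranks 14 (309) and 15 (312): 310.5.
(b) r = 15 → value at rank 15 = 312.
|310.5 − 312| = 1.5.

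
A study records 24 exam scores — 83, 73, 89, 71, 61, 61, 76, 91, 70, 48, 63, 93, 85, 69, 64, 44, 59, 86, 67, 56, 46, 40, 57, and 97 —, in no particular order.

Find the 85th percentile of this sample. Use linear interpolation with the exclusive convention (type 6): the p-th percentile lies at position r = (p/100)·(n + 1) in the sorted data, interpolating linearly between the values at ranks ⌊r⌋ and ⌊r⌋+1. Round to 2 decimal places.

Sorted: 40, 44, 46, 48, 56, 57, 59, 61, 61, 63, 64, 67, 69, 70, 71, 73, 76, 83, 85, 86, 89, 91, 93, 97.
n = 24.
r = (85/100)·(24 + 1) = 21.25.
Rank 21 is 89 and rank 22 is 91.
Interpolate: 89 + 0.25·(91 − 89) = 89 + 0.25·2 = 89.5.

89.50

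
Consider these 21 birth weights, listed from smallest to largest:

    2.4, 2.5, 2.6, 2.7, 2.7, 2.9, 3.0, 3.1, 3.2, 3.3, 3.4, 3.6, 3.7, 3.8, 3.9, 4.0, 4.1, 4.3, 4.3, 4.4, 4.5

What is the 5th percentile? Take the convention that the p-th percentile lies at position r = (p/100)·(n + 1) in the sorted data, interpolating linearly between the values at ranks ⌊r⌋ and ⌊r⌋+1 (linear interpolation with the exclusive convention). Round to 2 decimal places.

2.41

n = 21.
r = (5/100)·(21 + 1) = 1.1.
Rank 1 is 2.4 and rank 2 is 2.5.
Interpolate: 2.4 + 0.1·(2.5 − 2.4) = 2.4 + 0.1·0.1 = 2.41.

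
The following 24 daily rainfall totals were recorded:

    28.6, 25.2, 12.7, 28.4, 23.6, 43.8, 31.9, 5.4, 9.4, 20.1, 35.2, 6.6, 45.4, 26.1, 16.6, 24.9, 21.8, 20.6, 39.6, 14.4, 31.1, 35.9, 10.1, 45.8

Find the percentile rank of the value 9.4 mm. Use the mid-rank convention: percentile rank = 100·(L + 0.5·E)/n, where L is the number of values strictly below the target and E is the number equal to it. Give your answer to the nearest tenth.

10.4

Sorted: 5.4, 6.6, 9.4, 10.1, 12.7, 14.4, 16.6, 20.1, 20.6, 21.8, 23.6, 24.9, 25.2, 26.1, 28.4, 28.6, 31.1, 31.9, 35.2, 35.9, 39.6, 43.8, 45.4, 45.8.
Count below 9.4: L = 2; count equal: E = 1; n = 24.
Percentile rank = 100·(2 + 0.5·1)/24 = 100·2.5/24 = 10.42.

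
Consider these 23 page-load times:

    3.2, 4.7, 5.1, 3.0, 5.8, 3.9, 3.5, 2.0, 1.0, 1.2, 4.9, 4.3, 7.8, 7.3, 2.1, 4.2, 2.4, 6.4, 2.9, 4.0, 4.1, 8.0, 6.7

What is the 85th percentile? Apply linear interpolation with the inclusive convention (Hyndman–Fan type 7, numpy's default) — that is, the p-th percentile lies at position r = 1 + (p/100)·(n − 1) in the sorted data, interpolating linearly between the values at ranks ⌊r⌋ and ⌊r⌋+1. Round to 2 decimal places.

Sorted: 1.0, 1.2, 2.0, 2.1, 2.4, 2.9, 3.0, 3.2, 3.5, 3.9, 4.0, 4.1, 4.2, 4.3, 4.7, 4.9, 5.1, 5.8, 6.4, 6.7, 7.3, 7.8, 8.0.
n = 23.
r = 1 + (85/100)·(23 − 1) = 1 + 18.7 = 19.7.
Rank 19 is 6.4 and rank 20 is 6.7.
Interpolate: 6.4 + 0.7·(6.7 − 6.4) = 6.4 + 0.7·0.3 = 6.61.

6.61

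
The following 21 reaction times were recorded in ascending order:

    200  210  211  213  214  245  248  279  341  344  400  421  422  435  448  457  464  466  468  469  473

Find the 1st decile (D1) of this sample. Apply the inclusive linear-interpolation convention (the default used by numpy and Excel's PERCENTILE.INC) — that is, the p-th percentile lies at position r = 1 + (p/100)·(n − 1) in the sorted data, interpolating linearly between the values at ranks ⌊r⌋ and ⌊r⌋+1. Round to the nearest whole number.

211

n = 21.
r = 1 + (10/100)·(21 − 1) = 1 + 2 = 3.
r is an integer, so P10 is the value at rank 3: 211.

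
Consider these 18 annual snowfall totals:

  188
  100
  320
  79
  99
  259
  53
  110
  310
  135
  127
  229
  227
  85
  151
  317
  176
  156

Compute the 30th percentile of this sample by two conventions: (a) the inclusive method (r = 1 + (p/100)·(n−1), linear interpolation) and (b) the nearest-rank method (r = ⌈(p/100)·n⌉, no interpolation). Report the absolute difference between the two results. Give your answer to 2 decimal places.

Sorted: 53, 79, 85, 99, 100, 110, 127, 135, 151, 156, 176, 188, 227, 229, 259, 310, 317, 320.
n = 18.
(a) r = 6.1; between ranks 6 (110) and 7 (127): 111.7.
(b) the nearest-rank method: rank 6 → 110.
|111.7 − 110| = 1.7.

1.70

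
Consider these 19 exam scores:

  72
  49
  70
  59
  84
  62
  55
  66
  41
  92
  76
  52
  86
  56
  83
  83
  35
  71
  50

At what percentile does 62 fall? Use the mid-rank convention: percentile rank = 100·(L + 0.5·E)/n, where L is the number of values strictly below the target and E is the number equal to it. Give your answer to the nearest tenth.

Sorted: 35, 41, 49, 50, 52, 55, 56, 59, 62, 66, 70, 71, 72, 76, 83, 83, 84, 86, 92.
Count below 62: L = 8; count equal: E = 1; n = 19.
Percentile rank = 100·(8 + 0.5·1)/19 = 100·8.5/19 = 44.74.

44.7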